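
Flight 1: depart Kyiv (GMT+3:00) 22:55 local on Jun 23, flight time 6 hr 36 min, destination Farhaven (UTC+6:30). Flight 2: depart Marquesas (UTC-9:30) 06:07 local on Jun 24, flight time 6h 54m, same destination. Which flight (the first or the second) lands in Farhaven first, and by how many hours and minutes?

the first, by 20 hours

Flight 1 in UTC: 22:55 − 3:00 = 19:55 on Jun 23.
+6 hours and 36 minutes → arrive 02:31 UTC on Jun 24.
Flight 2 in UTC: 06:07 + 9:30 = 15:37 on Jun 24.
+6 hours 54 minutes → arrive 22:31 UTC on Jun 24.
Flight 1 lands earlier by 20 hours.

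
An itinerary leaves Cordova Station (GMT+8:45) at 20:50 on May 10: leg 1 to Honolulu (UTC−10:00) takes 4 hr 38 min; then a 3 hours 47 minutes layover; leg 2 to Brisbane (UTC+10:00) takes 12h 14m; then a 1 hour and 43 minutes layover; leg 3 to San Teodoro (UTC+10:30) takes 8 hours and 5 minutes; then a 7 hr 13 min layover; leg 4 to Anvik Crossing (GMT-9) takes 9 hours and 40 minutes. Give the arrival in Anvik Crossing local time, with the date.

Convert departure to UTC: 20:50 − 8:45 = 12:05 UTC on May 10.
Add 4 hours 38 minutes leg 1 → 16:43 UTC.
Add 3 hours 47 minutes layover in Honolulu → 20:30 UTC.
Add 12 hours 14 minutes leg 2 → 08:44 UTC (May 11).
Add 1 hour and 43 minutes layover in Brisbane → 10:27 UTC.
Add 8 hours 5 minutes leg 3 → 18:32 UTC.
Add 7 hours and 13 minutes layover in San Teodoro → 01:45 UTC (May 12).
Add 9 hours and 40 minutes leg 4 → 11:25 UTC.
Anvik Crossing is UTC−9:00, so local arrival = 11:25 − 9:00 = 02:25 on May 12.

02:25 on May 12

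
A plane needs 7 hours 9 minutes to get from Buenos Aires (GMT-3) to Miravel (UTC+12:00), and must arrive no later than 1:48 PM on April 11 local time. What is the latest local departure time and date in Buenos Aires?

3:39 PM on April 10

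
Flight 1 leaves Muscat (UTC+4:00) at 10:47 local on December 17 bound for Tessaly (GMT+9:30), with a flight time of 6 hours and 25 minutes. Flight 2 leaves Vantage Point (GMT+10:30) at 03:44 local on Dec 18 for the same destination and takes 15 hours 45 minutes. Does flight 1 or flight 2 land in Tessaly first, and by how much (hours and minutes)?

Flight 1 in UTC: 10:47 − 4:00 = 06:47 on Dec 17.
+6 hours and 25 minutes → arrive 13:12 UTC on Dec 17.
Flight 2 in UTC: 03:44 − 10:30 = 17:14 on Dec 17.
+15 hours 45 minutes → arrive 08:59 UTC on Dec 18.
Flight 1 lands earlier by 19 hours 47 minutes.

the first, by 19 hours 47 minutes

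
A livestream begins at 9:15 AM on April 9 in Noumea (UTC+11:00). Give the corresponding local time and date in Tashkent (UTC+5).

3:15 AM on Apr 9

In UTC: 9:15 AM − 11:00 = 10:15 PM on Apr 8.
Tashkent is UTC+5:00: 10:15 PM + 5:00 = 3:15 AM on Apr 9.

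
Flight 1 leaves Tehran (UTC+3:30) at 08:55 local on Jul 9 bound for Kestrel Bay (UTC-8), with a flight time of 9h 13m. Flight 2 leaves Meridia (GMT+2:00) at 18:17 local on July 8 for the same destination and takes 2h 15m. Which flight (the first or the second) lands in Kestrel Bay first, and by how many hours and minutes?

the second, by 20 hours 6 minutes

Flight 1 in UTC: 08:55 − 3:30 = 05:25 on Jul 9.
+9 hours and 13 minutes → arrive 14:38 UTC on Jul 9.
Flight 2 in UTC: 18:17 − 2:00 = 16:17 on Jul 8.
+2 hours and 15 minutes → arrive 18:32 UTC on Jul 8.
Flight 2 lands earlier by 20 hours 6 minutes.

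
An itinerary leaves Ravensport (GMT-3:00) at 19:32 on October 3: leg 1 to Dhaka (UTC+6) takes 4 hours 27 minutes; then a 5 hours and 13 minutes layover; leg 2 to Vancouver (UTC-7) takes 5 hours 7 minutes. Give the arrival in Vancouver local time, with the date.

Convert departure to UTC: 19:32 + 3:00 = 22:32 UTC on Oct 3.
Add 4 hours and 27 minutes leg 1 → 02:59 UTC (Oct 4).
Add 5 hours 13 minutes layover in Dhaka → 08:12 UTC.
Add 5 hours and 7 minutes leg 2 → 13:19 UTC.
Vancouver is UTC−7:00, so local arrival = 13:19 − 7:00 = 06:19 on Oct 4.

06:19 on October 4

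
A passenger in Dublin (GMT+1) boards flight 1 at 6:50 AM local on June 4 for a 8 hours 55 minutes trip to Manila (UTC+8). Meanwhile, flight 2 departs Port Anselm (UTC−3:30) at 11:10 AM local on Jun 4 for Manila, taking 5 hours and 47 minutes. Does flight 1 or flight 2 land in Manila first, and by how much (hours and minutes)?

Flight 1 in UTC: 6:50 AM − 1:00 = 5:50 AM on Jun 4.
+8 hours and 55 minutes → arrive 2:45 PM UTC on Jun 4.
Flight 2 in UTC: 11:10 AM + 3:30 = 2:40 PM on Jun 4.
+5 hours 47 minutes → arrive 8:27 PM UTC on Jun 4.
Flight 1 lands earlier by 5 hours 42 minutes.

the first, by 5 hours 42 minutes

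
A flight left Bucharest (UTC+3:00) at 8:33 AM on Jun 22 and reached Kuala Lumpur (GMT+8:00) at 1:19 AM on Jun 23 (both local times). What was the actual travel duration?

Departure in UTC: 8:33 AM − 3:00 = 5:33 AM on Jun 22.
Arrival in UTC: 1:19 AM − 8:00 = 5:19 PM on Jun 22.
Elapsed = 5:19 PM − 5:33 AM = 11 hours 46 minutes.

11 hours 46 minutes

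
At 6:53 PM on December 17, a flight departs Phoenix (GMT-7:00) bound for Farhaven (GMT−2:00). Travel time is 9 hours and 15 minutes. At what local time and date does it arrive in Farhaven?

Convert departure to UTC: 6:53 PM + 7:00 = 1:53 AM UTC on Dec 18.
Add 9 hours and 15 minutes travel time → 11:08 AM UTC.
Farhaven is UTC−2:00, so local arrival = 11:08 AM − 2:00 = 9:08 AM on Dec 18.

9:08 AM on Dec 18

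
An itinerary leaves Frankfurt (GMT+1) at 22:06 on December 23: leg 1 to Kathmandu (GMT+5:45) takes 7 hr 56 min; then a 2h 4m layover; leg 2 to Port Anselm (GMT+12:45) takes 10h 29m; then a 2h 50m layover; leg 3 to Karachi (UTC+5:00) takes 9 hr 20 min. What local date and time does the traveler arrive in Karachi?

10:45 on December 25

Convert departure to UTC: 22:06 − 1:00 = 21:06 UTC on Dec 23.
Add 7 hours 56 minutes leg 1 → 05:02 UTC (Dec 24).
Add 2 hours and 4 minutes layover in Kathmandu → 07:06 UTC.
Add 10 hours and 29 minutes leg 2 → 17:35 UTC.
Add 2 hours and 50 minutes layover in Port Anselm → 20:25 UTC.
Add 9 hours 20 minutes leg 3 → 05:45 UTC (Dec 25).
Karachi is UTC+5:00, so local arrival = 05:45 + 5:00 = 10:45 on Dec 25.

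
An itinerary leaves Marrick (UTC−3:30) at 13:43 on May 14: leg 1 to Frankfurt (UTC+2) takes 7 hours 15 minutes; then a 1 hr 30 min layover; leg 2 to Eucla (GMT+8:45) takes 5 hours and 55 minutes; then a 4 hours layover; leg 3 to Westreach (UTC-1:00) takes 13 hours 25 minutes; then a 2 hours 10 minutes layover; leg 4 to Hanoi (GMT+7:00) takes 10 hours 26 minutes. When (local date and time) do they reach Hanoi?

Convert departure to UTC: 13:43 + 3:30 = 17:13 UTC on May 14.
Add 7 hours 15 minutes leg 1 → 00:28 UTC (May 15).
Add 1 hour 30 minutes layover in Frankfurt → 01:58 UTC.
Add 5 hours 55 minutes leg 2 → 07:53 UTC.
Add 4 hours layover in Eucla → 11:53 UTC.
Add 13 hours and 25 minutes leg 3 → 01:18 UTC (May 16).
Add 2 hours 10 minutes layover in Westreach → 03:28 UTC.
Add 10 hours 26 minutes leg 4 → 13:54 UTC.
Hanoi is UTC+7:00, so local arrival = 13:54 + 7:00 = 20:54 on May 16.

20:54 on May 16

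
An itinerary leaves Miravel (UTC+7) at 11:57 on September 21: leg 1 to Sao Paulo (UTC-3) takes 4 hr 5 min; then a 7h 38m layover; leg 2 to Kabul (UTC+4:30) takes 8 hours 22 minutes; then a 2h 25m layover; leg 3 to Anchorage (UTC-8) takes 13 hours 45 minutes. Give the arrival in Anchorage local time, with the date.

09:12 on Sep 22

Convert departure to UTC: 11:57 − 7:00 = 04:57 UTC on Sep 21.
Add 4 hours and 5 minutes leg 1 → 09:02 UTC.
Add 7 hours and 38 minutes layover in Sao Paulo → 16:40 UTC.
Add 8 hours and 22 minutes leg 2 → 01:02 UTC (Sep 22).
Add 2 hours 25 minutes layover in Kabul → 03:27 UTC.
Add 13 hours and 45 minutes leg 3 → 17:12 UTC.
Anchorage is UTC−8:00, so local arrival = 17:12 − 8:00 = 09:12 on Sep 22.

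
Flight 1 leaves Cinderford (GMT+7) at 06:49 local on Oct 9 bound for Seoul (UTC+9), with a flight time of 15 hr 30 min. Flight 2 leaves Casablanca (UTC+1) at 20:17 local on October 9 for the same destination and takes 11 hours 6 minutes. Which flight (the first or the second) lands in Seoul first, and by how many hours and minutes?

Flight 1 in UTC: 06:49 − 7:00 = 23:49 on Oct 8.
+15 hours and 30 minutes → arrive 15:19 UTC on Oct 9.
Flight 2 in UTC: 20:17 − 1:00 = 19:17 on Oct 9.
+11 hours and 6 minutes → arrive 06:23 UTC on Oct 10.
Flight 1 lands earlier by 15 hours 4 minutes.

the first, by 15 hours 4 minutes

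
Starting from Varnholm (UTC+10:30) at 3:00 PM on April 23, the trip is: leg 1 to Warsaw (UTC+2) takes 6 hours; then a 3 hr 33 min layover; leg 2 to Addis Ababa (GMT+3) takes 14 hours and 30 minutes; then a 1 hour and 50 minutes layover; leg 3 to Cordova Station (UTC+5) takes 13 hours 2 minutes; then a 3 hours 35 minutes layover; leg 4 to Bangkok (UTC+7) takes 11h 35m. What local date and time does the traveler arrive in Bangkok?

5:35 PM on April 25

Convert departure to UTC: 3:00 PM − 10:30 = 4:30 AM UTC on Apr 23.
Add 6 hours leg 1 → 10:30 AM UTC.
Add 3 hours and 33 minutes layover in Warsaw → 2:03 PM UTC.
Add 14 hours 30 minutes leg 2 → 4:33 AM UTC (Apr 24).
Add 1 hour and 50 minutes layover in Addis Ababa → 6:23 AM UTC.
Add 13 hours and 2 minutes leg 3 → 7:25 PM UTC.
Add 3 hours 35 minutes layover in Cordova Station → 11:00 PM UTC.
Add 11 hours and 35 minutes leg 4 → 10:35 AM UTC (Apr 25).
Bangkok is UTC+7:00, so local arrival = 10:35 AM + 7:00 = 5:35 PM on Apr 25.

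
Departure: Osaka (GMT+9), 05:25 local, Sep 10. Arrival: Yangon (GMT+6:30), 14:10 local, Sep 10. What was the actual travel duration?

Departure in UTC: 05:25 − 9:00 = 20:25 on Sep 9.
Arrival in UTC: 14:10 − 6:30 = 07:40 on Sep 10.
Elapsed = 07:40 − 20:25 (+1 day) = 11 hours 15 minutes.

11 hours 15 minutes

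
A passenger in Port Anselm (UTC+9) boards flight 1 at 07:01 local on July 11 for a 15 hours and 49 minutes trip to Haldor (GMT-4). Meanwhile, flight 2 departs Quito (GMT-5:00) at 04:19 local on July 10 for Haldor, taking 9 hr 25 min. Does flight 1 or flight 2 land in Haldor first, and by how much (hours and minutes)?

Flight 1 in UTC: 07:01 − 9:00 = 22:01 on Jul 10.
+15 hours and 49 minutes → arrive 13:50 UTC on Jul 11.
Flight 2 in UTC: 04:19 + 5:00 = 09:19 on Jul 10.
+9 hours and 25 minutes → arrive 18:44 UTC on Jul 10.
Flight 2 lands earlier by 19 hours 6 minutes.

the second, by 19 hours 6 minutes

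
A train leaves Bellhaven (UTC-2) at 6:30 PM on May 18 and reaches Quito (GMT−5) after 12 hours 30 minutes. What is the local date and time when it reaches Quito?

4:00 AM on May 19

Quito is 3:00 behind Bellhaven.
After 12 hours 30 minutes it is 7:00 AM (May 19) in Bellhaven.
Shift by the zone difference: 7:00 AM − 3:00 = 4:00 AM on May 19 in Quito.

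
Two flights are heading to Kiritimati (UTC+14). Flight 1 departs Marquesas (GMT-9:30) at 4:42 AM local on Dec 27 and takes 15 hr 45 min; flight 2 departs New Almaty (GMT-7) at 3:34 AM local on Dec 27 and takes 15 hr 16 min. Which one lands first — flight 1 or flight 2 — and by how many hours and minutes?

Flight 1 in UTC: 4:42 AM + 9:30 = 2:12 PM on Dec 27.
+15 hours and 45 minutes → arrive 5:57 AM UTC on Dec 28.
Flight 2 in UTC: 3:34 AM + 7:00 = 10:34 AM on Dec 27.
+15 hours 16 minutes → arrive 1:50 AM UTC on Dec 28.
Flight 2 lands earlier by 4 hours 7 minutes.

the second, by 4 hours 7 minutes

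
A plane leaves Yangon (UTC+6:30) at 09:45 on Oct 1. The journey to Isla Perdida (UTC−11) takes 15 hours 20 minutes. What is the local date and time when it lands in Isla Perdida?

Convert departure to UTC: 09:45 − 6:30 = 03:15 UTC on Oct 1.
Add 15 hours 20 minutes travel time → 18:35 UTC.
Isla Perdida is UTC−11:00, so local arrival = 18:35 − 11:00 = 07:35 on Oct 1.

07:35 on October 1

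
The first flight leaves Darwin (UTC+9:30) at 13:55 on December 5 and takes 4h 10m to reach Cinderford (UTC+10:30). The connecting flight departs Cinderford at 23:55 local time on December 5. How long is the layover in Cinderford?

Convert departure to UTC: 13:55 − 9:30 = 04:25 UTC on Dec 5.
Add 4 hours and 10 minutes flight time → 08:35 UTC.
Cinderford is UTC+10:30, so local arrival = 08:35 + 10:30 = 19:05 on Dec 5.
Layover = 23:55 − 19:05 = 4 hours 50 minutes.

4 hours 50 minutes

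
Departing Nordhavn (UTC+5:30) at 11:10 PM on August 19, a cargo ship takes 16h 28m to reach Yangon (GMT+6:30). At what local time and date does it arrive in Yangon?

4:38 PM on August 20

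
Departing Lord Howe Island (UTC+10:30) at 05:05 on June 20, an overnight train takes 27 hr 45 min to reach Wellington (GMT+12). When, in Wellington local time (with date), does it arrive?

10:20 on Jun 21

Convert departure to UTC: 05:05 − 10:30 = 18:35 UTC on Jun 19.
Add 27 hours 45 minutes travel time → 22:20 UTC (Jun 20).
Wellington is UTC+12:00, so local arrival = 22:20 + 12:00 = 10:20 on Jun 21.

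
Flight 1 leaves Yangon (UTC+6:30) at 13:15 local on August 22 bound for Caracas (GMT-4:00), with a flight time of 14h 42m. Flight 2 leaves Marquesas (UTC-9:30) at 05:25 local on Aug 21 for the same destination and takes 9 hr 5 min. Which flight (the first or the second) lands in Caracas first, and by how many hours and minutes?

Flight 1 in UTC: 13:15 − 6:30 = 06:45 on Aug 22.
+14 hours 42 minutes → arrive 21:27 UTC on Aug 22.
Flight 2 in UTC: 05:25 + 9:30 = 14:55 on Aug 21.
+9 hours 5 minutes → arrive 00:00 UTC on Aug 22.
Flight 2 lands earlier by 21 hours 27 minutes.

the second, by 21 hours 27 minutes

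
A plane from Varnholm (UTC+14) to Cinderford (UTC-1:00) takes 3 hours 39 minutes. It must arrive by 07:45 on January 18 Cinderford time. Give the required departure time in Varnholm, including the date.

Target arrival in UTC: 07:45 + 1:00 = 08:45 on Jan 18.
Subtract 3 hours and 39 minutes → departure 05:06 UTC on Jan 18.
Varnholm is UTC+14:00: 05:06 + 14:00 = 19:06 on Jan 18.

19:06 on January 18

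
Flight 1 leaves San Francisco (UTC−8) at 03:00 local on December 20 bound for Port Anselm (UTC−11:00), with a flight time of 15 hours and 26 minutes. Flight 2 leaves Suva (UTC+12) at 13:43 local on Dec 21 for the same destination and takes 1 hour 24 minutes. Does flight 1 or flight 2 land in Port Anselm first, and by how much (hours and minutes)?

Flight 1 in UTC: 03:00 + 8:00 = 11:00 on Dec 20.
+15 hours and 26 minutes → arrive 02:26 UTC on Dec 21.
Flight 2 in UTC: 13:43 − 12:00 = 01:43 on Dec 21.
+1 hour and 24 minutes → arrive 03:07 UTC on Dec 21.
Flight 1 lands earlier by 41 minutes.

the first, by 41 minutes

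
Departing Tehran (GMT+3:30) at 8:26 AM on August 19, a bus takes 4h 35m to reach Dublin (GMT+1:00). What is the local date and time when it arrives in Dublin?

10:31 AM on August 19

Convert departure to UTC: 8:26 AM − 3:30 = 4:56 AM UTC on Aug 19.
Add 4 hours 35 minutes travel time → 9:31 AM UTC.
Dublin is UTC+1:00, so local arrival = 9:31 AM + 1:00 = 10:31 AM on Aug 19.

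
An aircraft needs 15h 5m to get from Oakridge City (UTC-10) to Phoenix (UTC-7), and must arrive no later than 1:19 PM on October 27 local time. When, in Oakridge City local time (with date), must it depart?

Target arrival in UTC: 1:19 PM + 7:00 = 8:19 PM on Oct 27.
Subtract 15 hours and 5 minutes → departure 5:14 AM UTC on Oct 27.
Oakridge City is UTC−10:00: 5:14 AM − 10:00 = 7:14 PM on Oct 26.

7:14 PM on October 26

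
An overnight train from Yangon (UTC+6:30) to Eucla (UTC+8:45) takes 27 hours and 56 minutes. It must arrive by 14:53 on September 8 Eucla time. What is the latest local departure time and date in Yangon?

08:42 on Sep 7

Target arrival in UTC: 14:53 − 8:45 = 06:08 on Sep 8.
Subtract 27 hours 56 minutes → departure 02:12 UTC on Sep 7.
Yangon is UTC+6:30: 02:12 + 6:30 = 08:42 on Sep 7.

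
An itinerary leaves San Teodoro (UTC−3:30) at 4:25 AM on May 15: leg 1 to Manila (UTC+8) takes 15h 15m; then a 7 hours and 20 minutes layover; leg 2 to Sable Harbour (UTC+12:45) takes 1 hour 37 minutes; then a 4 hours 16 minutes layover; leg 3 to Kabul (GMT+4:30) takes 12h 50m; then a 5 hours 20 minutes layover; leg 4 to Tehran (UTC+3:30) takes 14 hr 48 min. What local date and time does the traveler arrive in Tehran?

Convert departure to UTC: 4:25 AM + 3:30 = 7:55 AM UTC on May 15.
Add 15 hours and 15 minutes leg 1 → 11:10 PM UTC.
Add 7 hours and 20 minutes layover in Manila → 6:30 AM UTC (May 16).
Add 1 hour and 37 minutes leg 2 → 8:07 AM UTC.
Add 4 hours 16 minutes layover in Sable Harbour → 12:23 PM UTC.
Add 12 hours and 50 minutes leg 3 → 1:13 AM UTC (May 17).
Add 5 hours and 20 minutes layover in Kabul → 6:33 AM UTC.
Add 14 hours 48 minutes leg 4 → 9:21 PM UTC.
Tehran is UTC+3:30, so local arrival = 9:21 PM + 3:30 = 12:51 AM on May 18.

12:51 AM on May 18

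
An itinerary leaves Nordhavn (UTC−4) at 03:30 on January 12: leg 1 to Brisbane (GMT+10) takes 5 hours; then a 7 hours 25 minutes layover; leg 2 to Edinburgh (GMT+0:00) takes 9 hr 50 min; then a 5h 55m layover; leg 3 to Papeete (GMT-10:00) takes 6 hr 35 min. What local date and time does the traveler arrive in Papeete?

08:15 on January 13

Convert departure to UTC: 03:30 + 4:00 = 07:30 UTC on Jan 12.
Add 5 hours leg 1 → 12:30 UTC.
Add 7 hours 25 minutes layover in Brisbane → 19:55 UTC.
Add 9 hours 50 minutes leg 2 → 05:45 UTC (Jan 13).
Add 5 hours 55 minutes layover in Edinburgh → 11:40 UTC.
Add 6 hours and 35 minutes leg 3 → 18:15 UTC.
Papeete is UTC−10:00, so local arrival = 18:15 − 10:00 = 08:15 on Jan 13.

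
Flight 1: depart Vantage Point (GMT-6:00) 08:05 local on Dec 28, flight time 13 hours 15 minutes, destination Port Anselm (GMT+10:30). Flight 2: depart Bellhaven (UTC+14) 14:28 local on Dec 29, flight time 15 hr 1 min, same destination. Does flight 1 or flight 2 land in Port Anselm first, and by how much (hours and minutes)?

the first, by 12 hours 9 minutes

Flight 1 in UTC: 08:05 + 6:00 = 14:05 on Dec 28.
+13 hours 15 minutes → arrive 03:20 UTC on Dec 29.
Flight 2 in UTC: 14:28 − 14:00 = 00:28 on Dec 29.
+15 hours 1 minute → arrive 15:29 UTC on Dec 29.
Flight 1 lands earlier by 12 hours 9 minutes.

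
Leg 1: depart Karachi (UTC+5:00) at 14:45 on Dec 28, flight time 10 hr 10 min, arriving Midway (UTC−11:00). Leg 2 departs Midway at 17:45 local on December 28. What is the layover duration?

Convert departure to UTC: 14:45 − 5:00 = 09:45 UTC on Dec 28.
Add 10 hours and 10 minutes flight time → 19:55 UTC.
Midway is UTC−11:00, so local arrival = 19:55 − 11:00 = 08:55 on Dec 28.
Layover = 17:45 − 08:55 = 8 hours 50 minutes.

8 hours 50 minutes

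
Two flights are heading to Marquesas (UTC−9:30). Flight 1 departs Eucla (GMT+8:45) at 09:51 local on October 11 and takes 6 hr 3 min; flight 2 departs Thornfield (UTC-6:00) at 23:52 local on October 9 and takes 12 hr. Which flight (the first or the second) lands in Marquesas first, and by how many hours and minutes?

the second, by 13 hours 17 minutes

Flight 1 in UTC: 09:51 − 8:45 = 01:06 on Oct 11.
+6 hours and 3 minutes → arrive 07:09 UTC on Oct 11.
Flight 2 in UTC: 23:52 + 6:00 = 05:52 on Oct 10.
+12 hours → arrive 17:52 UTC on Oct 10.
Flight 2 lands earlier by 13 hours 17 minutes.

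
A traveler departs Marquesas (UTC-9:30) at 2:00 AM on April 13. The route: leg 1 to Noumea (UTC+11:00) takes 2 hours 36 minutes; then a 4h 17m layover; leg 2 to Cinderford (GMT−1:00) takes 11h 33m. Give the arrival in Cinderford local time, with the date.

4:56 AM on April 14

Convert departure to UTC: 2:00 AM + 9:30 = 11:30 AM UTC on Apr 13.
Add 2 hours and 36 minutes leg 1 → 2:06 PM UTC.
Add 4 hours and 17 minutes layover in Noumea → 6:23 PM UTC.
Add 11 hours and 33 minutes leg 2 → 5:56 AM UTC (Apr 14).
Cinderford is UTC−1:00, so local arrival = 5:56 AM − 1:00 = 4:56 AM on Apr 14.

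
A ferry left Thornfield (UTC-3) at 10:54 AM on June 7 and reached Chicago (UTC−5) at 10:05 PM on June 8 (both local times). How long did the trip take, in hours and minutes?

37 hours 11 minutes

Chicago is 2:00 behind Thornfield.
Clock-face elapsed time (ignoring zones) is 35 hours 11 minutes.
Actual elapsed = 35 hours 11 minutes + 2:00 = 37 hours 11 minutes.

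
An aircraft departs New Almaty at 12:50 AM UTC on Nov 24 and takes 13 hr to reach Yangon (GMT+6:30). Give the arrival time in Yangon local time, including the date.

Departure is given in UTC: 12:50 AM on Nov 24.
Add 13 hours → 1:50 PM UTC.
Yangon is UTC+6:30: 1:50 PM + 6:30 = 8:20 PM on Nov 24.

8:20 PM on Nov 24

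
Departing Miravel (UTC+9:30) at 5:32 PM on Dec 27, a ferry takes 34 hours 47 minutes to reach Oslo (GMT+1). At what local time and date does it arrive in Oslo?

7:49 PM on December 28

Convert departure to UTC: 5:32 PM − 9:30 = 8:02 AM UTC on Dec 27.
Add 34 hours 47 minutes travel time → 6:49 PM UTC (Dec 28).
Oslo is UTC+1:00, so local arrival = 6:49 PM + 1:00 = 7:49 PM on Dec 28.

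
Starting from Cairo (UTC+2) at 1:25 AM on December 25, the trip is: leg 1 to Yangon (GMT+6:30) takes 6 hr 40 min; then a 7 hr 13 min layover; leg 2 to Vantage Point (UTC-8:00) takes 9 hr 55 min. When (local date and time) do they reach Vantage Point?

3:13 PM on December 25

Convert departure to UTC: 1:25 AM − 2:00 = 11:25 PM UTC on Dec 24.
Add 6 hours and 40 minutes leg 1 → 6:05 AM UTC (Dec 25).
Add 7 hours and 13 minutes layover in Yangon → 1:18 PM UTC.
Add 9 hours 55 minutes leg 2 → 11:13 PM UTC.
Vantage Point is UTC−8:00, so local arrival = 11:13 PM − 8:00 = 3:13 PM on Dec 25.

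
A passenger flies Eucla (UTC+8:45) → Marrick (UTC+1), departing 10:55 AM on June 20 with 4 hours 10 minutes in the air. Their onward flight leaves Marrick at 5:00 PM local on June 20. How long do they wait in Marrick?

Convert departure to UTC: 10:55 AM − 8:45 = 2:10 AM UTC on Jun 20.
Add 4 hours and 10 minutes flight time → 6:20 AM UTC.
Marrick is UTC+1:00, so local arrival = 6:20 AM + 1:00 = 7:20 AM on Jun 20.
Layover = 5:00 PM − 7:20 AM = 9 hours 40 minutes.

9 hours 40 minutes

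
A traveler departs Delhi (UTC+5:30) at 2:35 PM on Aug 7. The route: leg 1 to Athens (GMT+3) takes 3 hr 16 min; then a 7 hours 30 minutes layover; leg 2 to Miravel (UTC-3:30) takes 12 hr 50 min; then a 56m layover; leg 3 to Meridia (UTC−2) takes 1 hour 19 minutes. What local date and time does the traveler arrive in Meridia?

Convert departure to UTC: 2:35 PM − 5:30 = 9:05 AM UTC on Aug 7.
Add 3 hours and 16 minutes leg 1 → 12:21 PM UTC.
Add 7 hours and 30 minutes layover in Athens → 7:51 PM UTC.
Add 12 hours 50 minutes leg 2 → 8:41 AM UTC (Aug 8).
Add 56 minutes layover in Miravel → 9:37 AM UTC.
Add 1 hour 19 minutes leg 3 → 10:56 AM UTC.
Meridia is UTC−2:00, so local arrival = 10:56 AM − 2:00 = 8:56 AM on Aug 8.

8:56 AM on August 8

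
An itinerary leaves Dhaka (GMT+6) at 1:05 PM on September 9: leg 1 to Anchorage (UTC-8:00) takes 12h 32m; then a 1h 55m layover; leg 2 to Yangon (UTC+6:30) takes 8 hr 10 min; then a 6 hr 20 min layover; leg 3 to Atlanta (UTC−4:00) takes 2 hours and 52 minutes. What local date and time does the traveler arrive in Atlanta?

10:54 AM on September 10

Convert departure to UTC: 1:05 PM − 6:00 = 7:05 AM UTC on Sep 9.
Add 12 hours and 32 minutes leg 1 → 7:37 PM UTC.
Add 1 hour 55 minutes layover in Anchorage → 9:32 PM UTC.
Add 8 hours 10 minutes leg 2 → 5:42 AM UTC (Sep 10).
Add 6 hours 20 minutes layover in Yangon → 12:02 PM UTC.
Add 2 hours 52 minutes leg 3 → 2:54 PM UTC.
Atlanta is UTC−4:00, so local arrival = 2:54 PM − 4:00 = 10:54 AM on Sep 10.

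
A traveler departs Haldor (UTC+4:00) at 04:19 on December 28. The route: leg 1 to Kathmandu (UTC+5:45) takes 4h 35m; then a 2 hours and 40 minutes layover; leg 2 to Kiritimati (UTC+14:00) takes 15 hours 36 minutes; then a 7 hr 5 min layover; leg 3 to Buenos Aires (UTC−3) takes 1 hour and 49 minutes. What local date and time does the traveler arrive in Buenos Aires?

05:04 on December 29

Convert departure to UTC: 04:19 − 4:00 = 00:19 UTC on Dec 28.
Add 4 hours 35 minutes leg 1 → 04:54 UTC.
Add 2 hours 40 minutes layover in Kathmandu → 07:34 UTC.
Add 15 hours and 36 minutes leg 2 → 23:10 UTC.
Add 7 hours and 5 minutes layover in Kiritimati → 06:15 UTC (Dec 29).
Add 1 hour and 49 minutes leg 3 → 08:04 UTC.
Buenos Aires is UTC−3:00, so local arrival = 08:04 − 3:00 = 05:04 on Dec 29.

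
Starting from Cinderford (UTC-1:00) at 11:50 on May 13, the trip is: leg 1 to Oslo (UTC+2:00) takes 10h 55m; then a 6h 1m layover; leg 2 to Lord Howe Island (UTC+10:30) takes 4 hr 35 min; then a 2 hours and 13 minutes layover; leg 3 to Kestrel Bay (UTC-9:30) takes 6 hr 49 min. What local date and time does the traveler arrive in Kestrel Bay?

09:53 on May 14

Convert departure to UTC: 11:50 + 1:00 = 12:50 UTC on May 13.
Add 10 hours 55 minutes leg 1 → 23:45 UTC.
Add 6 hours 1 minute layover in Oslo → 05:46 UTC (May 14).
Add 4 hours and 35 minutes leg 2 → 10:21 UTC.
Add 2 hours 13 minutes layover in Lord Howe Island → 12:34 UTC.
Add 6 hours 49 minutes leg 3 → 19:23 UTC.
Kestrel Bay is UTC−9:30, so local arrival = 19:23 − 9:30 = 09:53 on May 14.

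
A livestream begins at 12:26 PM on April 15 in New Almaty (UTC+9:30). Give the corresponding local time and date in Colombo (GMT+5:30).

8:26 AM on April 15

Colombo is 4:00 behind New Almaty.
Shift by the zone difference: 12:26 PM − 4:00 = 8:26 AM on Apr 15 in Colombo.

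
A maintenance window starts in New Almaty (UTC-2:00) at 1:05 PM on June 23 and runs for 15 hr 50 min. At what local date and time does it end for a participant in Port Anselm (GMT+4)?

Port Anselm is 6:00 ahead of New Almaty.
After 15 hours and 50 minutes it is 4:55 AM (Jun 24) in New Almaty.
Shift by the zone difference: 4:55 AM + 6:00 = 10:55 AM on Jun 24 in Port Anselm.

10:55 AM on June 24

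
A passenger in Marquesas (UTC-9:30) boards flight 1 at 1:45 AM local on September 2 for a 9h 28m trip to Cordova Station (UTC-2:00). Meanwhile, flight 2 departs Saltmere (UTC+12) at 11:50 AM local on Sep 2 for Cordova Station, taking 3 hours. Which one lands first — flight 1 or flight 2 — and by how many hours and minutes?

Flight 1 in UTC: 1:45 AM + 9:30 = 11:15 AM on Sep 2.
+9 hours and 28 minutes → arrive 8:43 PM UTC on Sep 2.
Flight 2 in UTC: 11:50 AM − 12:00 = 11:50 PM on Sep 1.
+3 hours → arrive 2:50 AM UTC on Sep 2.
Flight 2 lands earlier by 17 hours 53 minutes.

the second, by 17 hours 53 minutes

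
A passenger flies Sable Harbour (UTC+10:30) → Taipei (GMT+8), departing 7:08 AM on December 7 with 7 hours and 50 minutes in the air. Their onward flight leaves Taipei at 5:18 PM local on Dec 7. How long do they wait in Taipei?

4 hours 50 minutes

Convert departure to UTC: 7:08 AM − 10:30 = 8:38 PM UTC on Dec 6.
Add 7 hours and 50 minutes flight time → 4:28 AM UTC (Dec 7).
Taipei is UTC+8:00, so local arrival = 4:28 AM + 8:00 = 12:28 PM on Dec 7.
Layover = 5:18 PM − 12:28 PM = 4 hours 50 minutes.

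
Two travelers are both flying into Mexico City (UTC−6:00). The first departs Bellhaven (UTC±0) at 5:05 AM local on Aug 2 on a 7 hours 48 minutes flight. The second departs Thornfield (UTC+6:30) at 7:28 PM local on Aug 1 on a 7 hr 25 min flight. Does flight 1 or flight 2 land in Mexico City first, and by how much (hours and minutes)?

the second, by 16 hours 30 minutes

Flight 1 departs at 5:05 AM UTC (Aug 2).
+7 hours 48 minutes → arrive 12:53 PM UTC on Aug 2.
Flight 2 in UTC: 7:28 PM − 6:30 = 12:58 PM on Aug 1.
+7 hours 25 minutes → arrive 8:23 PM UTC on Aug 1.
Flight 2 lands earlier by 16 hours 30 minutes.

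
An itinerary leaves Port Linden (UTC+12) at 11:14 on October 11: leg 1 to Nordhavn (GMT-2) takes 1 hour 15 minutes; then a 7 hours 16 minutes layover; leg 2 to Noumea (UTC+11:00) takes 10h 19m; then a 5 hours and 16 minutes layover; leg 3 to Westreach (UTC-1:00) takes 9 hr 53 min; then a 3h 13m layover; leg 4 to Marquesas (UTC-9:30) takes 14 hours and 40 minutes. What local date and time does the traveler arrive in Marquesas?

Convert departure to UTC: 11:14 − 12:00 = 23:14 UTC on Oct 10.
Add 1 hour 15 minutes leg 1 → 00:29 UTC (Oct 11).
Add 7 hours and 16 minutes layover in Nordhavn → 07:45 UTC.
Add 10 hours 19 minutes leg 2 → 18:04 UTC.
Add 5 hours and 16 minutes layover in Noumea → 23:20 UTC.
Add 9 hours 53 minutes leg 3 → 09:13 UTC (Oct 12).
Add 3 hours 13 minutes layover in Westreach → 12:26 UTC.
Add 14 hours 40 minutes leg 4 → 03:06 UTC (Oct 13).
Marquesas is UTC−9:30, so local arrival = 03:06 − 9:30 = 17:36 on Oct 12.

17:36 on October 12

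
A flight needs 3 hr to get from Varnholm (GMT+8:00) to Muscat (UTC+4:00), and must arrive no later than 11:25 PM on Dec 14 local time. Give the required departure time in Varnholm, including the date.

12:25 AM on Dec 15

Target arrival in UTC: 11:25 PM − 4:00 = 7:25 PM on Dec 14.
Subtract 3 hours → departure 4:25 PM UTC on Dec 14.
Varnholm is UTC+8:00: 4:25 PM + 8:00 = 12:25 AM on Dec 15.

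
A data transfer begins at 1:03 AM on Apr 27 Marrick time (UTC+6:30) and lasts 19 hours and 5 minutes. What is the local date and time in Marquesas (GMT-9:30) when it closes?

4:08 AM on April 27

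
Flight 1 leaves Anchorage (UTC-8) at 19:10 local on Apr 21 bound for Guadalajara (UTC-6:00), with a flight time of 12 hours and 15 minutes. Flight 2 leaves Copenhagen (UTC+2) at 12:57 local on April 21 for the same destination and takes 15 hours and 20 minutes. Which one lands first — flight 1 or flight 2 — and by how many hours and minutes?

Flight 1 in UTC: 19:10 + 8:00 = 03:10 on Apr 22.
+12 hours and 15 minutes → arrive 15:25 UTC on Apr 22.
Flight 2 in UTC: 12:57 − 2:00 = 10:57 on Apr 21.
+15 hours and 20 minutes → arrive 02:17 UTC on Apr 22.
Flight 2 lands earlier by 13 hours 8 minutes.

the second, by 13 hours 8 minutes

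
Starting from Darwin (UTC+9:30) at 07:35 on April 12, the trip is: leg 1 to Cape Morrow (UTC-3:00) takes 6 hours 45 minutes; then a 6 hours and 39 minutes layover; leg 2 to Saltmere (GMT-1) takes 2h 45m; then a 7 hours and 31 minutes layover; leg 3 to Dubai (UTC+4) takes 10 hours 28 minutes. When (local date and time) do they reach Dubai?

12:13 on Apr 13

Convert departure to UTC: 07:35 − 9:30 = 22:05 UTC on Apr 11.
Add 6 hours 45 minutes leg 1 → 04:50 UTC (Apr 12).
Add 6 hours 39 minutes layover in Cape Morrow → 11:29 UTC.
Add 2 hours and 45 minutes leg 2 → 14:14 UTC.
Add 7 hours and 31 minutes layover in Saltmere → 21:45 UTC.
Add 10 hours 28 minutes leg 3 → 08:13 UTC (Apr 13).
Dubai is UTC+4:00, so local arrival = 08:13 + 4:00 = 12:13 on Apr 13.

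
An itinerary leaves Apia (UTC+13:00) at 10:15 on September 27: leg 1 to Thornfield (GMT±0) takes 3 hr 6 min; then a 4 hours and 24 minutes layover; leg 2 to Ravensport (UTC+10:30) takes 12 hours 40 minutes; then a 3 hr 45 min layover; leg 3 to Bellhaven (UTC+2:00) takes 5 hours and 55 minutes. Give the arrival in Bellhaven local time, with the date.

Convert departure to UTC: 10:15 − 13:00 = 21:15 UTC on Sep 26.
Add 3 hours 6 minutes leg 1 → 00:21 UTC (Sep 27).
Add 4 hours and 24 minutes layover in Thornfield → 04:45 UTC.
Add 12 hours and 40 minutes leg 2 → 17:25 UTC.
Add 3 hours and 45 minutes layover in Ravensport → 21:10 UTC.
Add 5 hours 55 minutes leg 3 → 03:05 UTC (Sep 28).
Bellhaven is UTC+2:00, so local arrival = 03:05 + 2:00 = 05:05 on Sep 28.

05:05 on September 28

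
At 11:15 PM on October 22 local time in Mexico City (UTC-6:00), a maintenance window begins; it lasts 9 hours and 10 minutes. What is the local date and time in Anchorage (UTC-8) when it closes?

6:25 AM on October 23

Anchorage is 2:00 behind Mexico City.
After 9 hours 10 minutes it is 8:25 AM (Oct 23) in Mexico City.
Shift by the zone difference: 8:25 AM − 2:00 = 6:25 AM on Oct 23 in Anchorage.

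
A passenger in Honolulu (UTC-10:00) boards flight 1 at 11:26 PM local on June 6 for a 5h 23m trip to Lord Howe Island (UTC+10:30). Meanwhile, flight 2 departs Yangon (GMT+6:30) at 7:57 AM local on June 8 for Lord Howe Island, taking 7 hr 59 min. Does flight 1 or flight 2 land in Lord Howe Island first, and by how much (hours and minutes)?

Flight 1 in UTC: 11:26 PM + 10:00 = 9:26 AM on Jun 7.
+5 hours and 23 minutes → arrive 2:49 PM UTC on Jun 7.
Flight 2 in UTC: 7:57 AM − 6:30 = 1:27 AM on Jun 8.
+7 hours and 59 minutes → arrive 9:26 AM UTC on Jun 8.
Flight 1 lands earlier by 18 hours 37 minutes.

the first, by 18 hours 37 minutes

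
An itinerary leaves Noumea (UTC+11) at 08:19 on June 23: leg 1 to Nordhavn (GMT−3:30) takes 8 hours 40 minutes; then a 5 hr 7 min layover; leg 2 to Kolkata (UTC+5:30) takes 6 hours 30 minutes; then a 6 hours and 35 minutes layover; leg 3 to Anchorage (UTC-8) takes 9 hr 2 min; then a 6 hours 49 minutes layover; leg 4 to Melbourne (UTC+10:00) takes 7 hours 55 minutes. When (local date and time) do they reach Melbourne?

09:57 on Jun 25

Convert departure to UTC: 08:19 − 11:00 = 21:19 UTC on Jun 22.
Add 8 hours and 40 minutes leg 1 → 05:59 UTC (Jun 23).
Add 5 hours 7 minutes layover in Nordhavn → 11:06 UTC.
Add 6 hours 30 minutes leg 2 → 17:36 UTC.
Add 6 hours 35 minutes layover in Kolkata → 00:11 UTC (Jun 24).
Add 9 hours 2 minutes leg 3 → 09:13 UTC.
Add 6 hours 49 minutes layover in Anchorage → 16:02 UTC.
Add 7 hours 55 minutes leg 4 → 23:57 UTC.
Melbourne is UTC+10:00, so local arrival = 23:57 + 10:00 = 09:57 on Jun 25.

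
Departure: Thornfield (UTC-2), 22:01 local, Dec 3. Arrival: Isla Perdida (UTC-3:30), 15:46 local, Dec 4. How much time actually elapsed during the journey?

19 hours 15 minutes

Departure in UTC: 22:01 + 2:00 = 00:01 on Dec 4.
Arrival in UTC: 15:46 + 3:30 = 19:16 on Dec 4.
Elapsed = 19:16 − 00:01 = 19 hours 15 minutes.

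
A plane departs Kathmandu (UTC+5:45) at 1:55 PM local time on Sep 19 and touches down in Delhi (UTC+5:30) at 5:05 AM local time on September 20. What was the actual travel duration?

Departure in UTC: 1:55 PM − 5:45 = 8:10 AM on Sep 19.
Arrival in UTC: 5:05 AM − 5:30 = 11:35 PM on Sep 19.
Elapsed = 11:35 PM − 8:10 AM = 15 hours 25 minutes.

15 hours 25 minutes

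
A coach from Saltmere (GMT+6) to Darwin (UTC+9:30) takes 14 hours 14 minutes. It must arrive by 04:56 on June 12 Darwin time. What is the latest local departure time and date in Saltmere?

Target arrival in UTC: 04:56 − 9:30 = 19:26 on Jun 11.
Subtract 14 hours and 14 minutes → departure 05:12 UTC on Jun 11.
Saltmere is UTC+6:00: 05:12 + 6:00 = 11:12 on Jun 11.

11:12 on Jun 11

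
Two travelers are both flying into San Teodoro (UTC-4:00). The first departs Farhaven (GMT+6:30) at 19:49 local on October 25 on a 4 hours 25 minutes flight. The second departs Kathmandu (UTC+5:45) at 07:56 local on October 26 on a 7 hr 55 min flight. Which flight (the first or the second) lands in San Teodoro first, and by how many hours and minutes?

Flight 1 in UTC: 19:49 − 6:30 = 13:19 on Oct 25.
+4 hours and 25 minutes → arrive 17:44 UTC on Oct 25.
Flight 2 in UTC: 07:56 − 5:45 = 02:11 on Oct 26.
+7 hours 55 minutes → arrive 10:06 UTC on Oct 26.
Flight 1 lands earlier by 16 hours 22 minutes.

the first, by 16 hours 22 minutes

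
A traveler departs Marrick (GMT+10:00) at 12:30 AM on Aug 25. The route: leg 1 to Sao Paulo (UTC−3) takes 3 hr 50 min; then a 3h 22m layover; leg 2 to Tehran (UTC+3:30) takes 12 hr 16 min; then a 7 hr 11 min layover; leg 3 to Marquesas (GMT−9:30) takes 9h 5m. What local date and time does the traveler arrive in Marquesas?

4:44 PM on Aug 25

Convert departure to UTC: 12:30 AM − 10:00 = 2:30 PM UTC on Aug 24.
Add 3 hours and 50 minutes leg 1 → 6:20 PM UTC.
Add 3 hours 22 minutes layover in Sao Paulo → 9:42 PM UTC.
Add 12 hours 16 minutes leg 2 → 9:58 AM UTC (Aug 25).
Add 7 hours and 11 minutes layover in Tehran → 5:09 PM UTC.
Add 9 hours and 5 minutes leg 3 → 2:14 AM UTC (Aug 26).
Marquesas is UTC−9:30, so local arrival = 2:14 AM − 9:30 = 4:44 PM on Aug 25.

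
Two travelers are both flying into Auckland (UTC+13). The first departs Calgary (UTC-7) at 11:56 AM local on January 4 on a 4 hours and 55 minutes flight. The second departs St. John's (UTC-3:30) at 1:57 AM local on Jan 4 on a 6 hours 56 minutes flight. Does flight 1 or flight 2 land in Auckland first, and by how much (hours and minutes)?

Flight 1 in UTC: 11:56 AM + 7:00 = 6:56 PM on Jan 4.
+4 hours and 55 minutes → arrive 11:51 PM UTC on Jan 4.
Flight 2 in UTC: 1:57 AM + 3:30 = 5:27 AM on Jan 4.
+6 hours and 56 minutes → arrive 12:23 PM UTC on Jan 4.
Flight 2 lands earlier by 11 hours 28 minutes.

the second, by 11 hours 28 minutes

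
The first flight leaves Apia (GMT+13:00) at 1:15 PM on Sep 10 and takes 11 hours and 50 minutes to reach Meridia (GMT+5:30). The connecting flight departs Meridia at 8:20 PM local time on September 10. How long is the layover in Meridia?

2 hours 45 minutes

Convert departure to UTC: 1:15 PM − 13:00 = 12:15 AM UTC on Sep 10.
Add 11 hours 50 minutes flight time → 12:05 PM UTC.
Meridia is UTC+5:30, so local arrival = 12:05 PM + 5:30 = 5:35 PM on Sep 10.
Layover = 8:20 PM − 5:35 PM = 2 hours 45 minutes.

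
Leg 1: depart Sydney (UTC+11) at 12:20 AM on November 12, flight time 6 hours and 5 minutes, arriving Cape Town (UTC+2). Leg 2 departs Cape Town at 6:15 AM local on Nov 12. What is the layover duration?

8 hours 50 minutes

Convert departure to UTC: 12:20 AM − 11:00 = 1:20 PM UTC on Nov 11.
Add 6 hours and 5 minutes flight time → 7:25 PM UTC.
Cape Town is UTC+2:00, so local arrival = 7:25 PM + 2:00 = 9:25 PM on Nov 11.
Layover = 6:15 AM − 9:25 PM (+1 day) = 8 hours 50 minutes.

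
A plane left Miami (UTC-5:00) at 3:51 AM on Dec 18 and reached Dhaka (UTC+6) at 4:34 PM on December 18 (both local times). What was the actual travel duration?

1 hour 43 minutes

Departure in UTC: 3:51 AM + 5:00 = 8:51 AM on Dec 18.
Arrival in UTC: 4:34 PM − 6:00 = 10:34 AM on Dec 18.
Elapsed = 10:34 AM − 8:51 AM = 1 hour 43 minutes.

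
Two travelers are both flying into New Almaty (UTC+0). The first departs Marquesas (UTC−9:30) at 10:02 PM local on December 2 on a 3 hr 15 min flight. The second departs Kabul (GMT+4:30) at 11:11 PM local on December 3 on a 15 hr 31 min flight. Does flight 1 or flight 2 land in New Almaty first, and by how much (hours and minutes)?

the first, by 23 hours 25 minutes

Flight 1 in UTC: 10:02 PM + 9:30 = 7:32 AM on Dec 3.
+3 hours and 15 minutes → arrive 10:47 AM UTC on Dec 3.
Flight 2 in UTC: 11:11 PM − 4:30 = 6:41 PM on Dec 3.
+15 hours 31 minutes → arrive 10:12 AM UTC on Dec 4.
Flight 1 lands earlier by 23 hours 25 minutes.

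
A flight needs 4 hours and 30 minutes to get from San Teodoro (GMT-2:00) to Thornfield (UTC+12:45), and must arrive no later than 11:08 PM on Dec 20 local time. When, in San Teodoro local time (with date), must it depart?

3:53 AM on December 20

Target arrival in UTC: 11:08 PM − 12:45 = 10:23 AM on Dec 20.
Subtract 4 hours 30 minutes → departure 5:53 AM UTC on Dec 20.
San Teodoro is UTC−2:00: 5:53 AM − 2:00 = 3:53 AM on Dec 20.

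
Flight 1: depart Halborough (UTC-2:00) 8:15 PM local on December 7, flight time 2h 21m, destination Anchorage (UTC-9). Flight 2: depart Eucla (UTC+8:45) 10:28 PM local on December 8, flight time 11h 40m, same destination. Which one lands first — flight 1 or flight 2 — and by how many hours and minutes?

the first, by 24 hours 47 minutes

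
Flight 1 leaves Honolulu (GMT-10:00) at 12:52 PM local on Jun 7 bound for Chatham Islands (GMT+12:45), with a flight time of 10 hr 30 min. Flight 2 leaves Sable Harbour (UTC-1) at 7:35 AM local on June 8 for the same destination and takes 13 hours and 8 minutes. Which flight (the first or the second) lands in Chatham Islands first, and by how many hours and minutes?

the first, by 12 hours 21 minutes

Flight 1 in UTC: 12:52 PM + 10:00 = 10:52 PM on Jun 7.
+10 hours 30 minutes → arrive 9:22 AM UTC on Jun 8.
Flight 2 in UTC: 7:35 AM + 1:00 = 8:35 AM on Jun 8.
+13 hours 8 minutes → arrive 9:43 PM UTC on Jun 8.
Flight 1 lands earlier by 12 hours 21 minutes.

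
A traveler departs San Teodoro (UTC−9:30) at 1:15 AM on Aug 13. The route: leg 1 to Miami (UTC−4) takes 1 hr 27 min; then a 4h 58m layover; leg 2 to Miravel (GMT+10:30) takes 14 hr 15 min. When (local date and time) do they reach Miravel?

5:55 PM on August 14

Convert departure to UTC: 1:15 AM + 9:30 = 10:45 AM UTC on Aug 13.
Add 1 hour 27 minutes leg 1 → 12:12 PM UTC.
Add 4 hours 58 minutes layover in Miami → 5:10 PM UTC.
Add 14 hours 15 minutes leg 2 → 7:25 AM UTC (Aug 14).
Miravel is UTC+10:30, so local arrival = 7:25 AM + 10:30 = 5:55 PM on Aug 14.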